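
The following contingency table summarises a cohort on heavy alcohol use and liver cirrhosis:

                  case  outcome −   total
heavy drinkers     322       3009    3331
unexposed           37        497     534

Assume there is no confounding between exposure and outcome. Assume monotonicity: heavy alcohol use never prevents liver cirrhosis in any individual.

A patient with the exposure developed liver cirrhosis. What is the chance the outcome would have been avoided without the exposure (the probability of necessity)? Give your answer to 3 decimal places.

p₁ = P(outcome | exposed) = 322/3331 = 0.096668
p₀ = P(outcome | unexposed) = 37/534 = 0.069288
Under exogeneity and monotonicity, PN = (p₁ − p₀)/p₁.
PN = (0.096668 − 0.069288) / 0.096668 ≈ 0.2832

PN ≈ 0.283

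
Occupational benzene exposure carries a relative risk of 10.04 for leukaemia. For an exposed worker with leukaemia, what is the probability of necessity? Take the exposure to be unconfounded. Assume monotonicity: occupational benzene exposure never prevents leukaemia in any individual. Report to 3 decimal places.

Under exogeneity and monotonicity, PN = (RR − 1) / RR = 1 − 1/RR.
PN = (10.04 − 1) / 10.04 = 9.04 / 10.04 ≈ 0.9004

PN ≈ 0.900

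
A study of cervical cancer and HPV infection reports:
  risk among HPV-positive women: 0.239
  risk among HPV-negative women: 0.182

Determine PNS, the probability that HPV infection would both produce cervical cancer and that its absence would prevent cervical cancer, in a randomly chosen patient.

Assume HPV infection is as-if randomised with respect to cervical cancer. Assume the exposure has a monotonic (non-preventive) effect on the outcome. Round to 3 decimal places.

PNS ≈ 0.057

Let p₁ = 0.239, p₀ = 0.182.
Under exogeneity and monotonicity, PNS = p₁ − p₀.
PNS = 0.239 − 0.182 = 0.057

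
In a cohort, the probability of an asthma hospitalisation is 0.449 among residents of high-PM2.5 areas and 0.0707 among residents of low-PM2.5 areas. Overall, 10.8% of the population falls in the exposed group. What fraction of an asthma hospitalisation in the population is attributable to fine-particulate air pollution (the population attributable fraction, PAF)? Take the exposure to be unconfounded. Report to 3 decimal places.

Let p₁ = 0.449, p₀ = 0.0707.
Overall risk P(Y=1) = π·p₁ + (1−π)·p₀ = 0.108×0.449 + 0.892×0.0707 = 0.11156.
Under exogeneity, PAF = [P(Y=1) − p₀] / P(Y=1).
PAF = (0.11156 − 0.0707) / 0.11156 ≈ 0.3662

PAF ≈ 0.366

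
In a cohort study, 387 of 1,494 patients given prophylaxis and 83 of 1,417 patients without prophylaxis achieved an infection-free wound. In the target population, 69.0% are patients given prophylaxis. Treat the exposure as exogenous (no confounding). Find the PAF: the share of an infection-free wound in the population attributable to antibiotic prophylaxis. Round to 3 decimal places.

PAF ≈ 0.703

p₁ = P(outcome | exposed) = 387/1494 = 0.25904
p₀ = P(outcome | unexposed) = 83/1417 = 0.058574
Overall risk P(Y=1) = π·p₁ + (1−π)·p₀ = 0.69×0.25904 + 0.31×0.058574 = 0.19689.
Under exogeneity, PAF = [P(Y=1) − p₀] / P(Y=1).
PAF = (0.19689 − 0.058574) / 0.19689 ≈ 0.7025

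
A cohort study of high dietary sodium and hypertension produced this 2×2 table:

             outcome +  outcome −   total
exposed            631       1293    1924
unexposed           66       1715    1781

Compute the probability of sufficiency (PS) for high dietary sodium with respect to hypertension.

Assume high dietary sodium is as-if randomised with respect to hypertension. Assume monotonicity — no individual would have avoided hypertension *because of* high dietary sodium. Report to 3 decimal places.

p₁ = P(outcome | exposed) = 631/1924 = 0.32796
p₀ = P(outcome | unexposed) = 66/1781 = 0.037058
Under exogeneity and monotonicity, PS = (p₁ − p₀)/(1 − p₀).
PS = (0.32796 − 0.037058) / 0.96294 ≈ 0.3021

PS ≈ 0.302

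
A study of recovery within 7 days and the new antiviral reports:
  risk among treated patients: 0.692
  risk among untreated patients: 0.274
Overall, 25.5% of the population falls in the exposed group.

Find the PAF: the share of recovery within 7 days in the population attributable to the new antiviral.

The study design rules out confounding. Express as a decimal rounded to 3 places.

Let p₁ = 0.692, p₀ = 0.274.
Overall risk P(Y=1) = π·p₁ + (1−π)·p₀ = 0.255×0.692 + 0.745×0.274 = 0.38059.
Under exogeneity, PAF = [P(Y=1) − p₀] / P(Y=1).
PAF = (0.38059 − 0.274) / 0.38059 ≈ 0.2801

PAF ≈ 0.280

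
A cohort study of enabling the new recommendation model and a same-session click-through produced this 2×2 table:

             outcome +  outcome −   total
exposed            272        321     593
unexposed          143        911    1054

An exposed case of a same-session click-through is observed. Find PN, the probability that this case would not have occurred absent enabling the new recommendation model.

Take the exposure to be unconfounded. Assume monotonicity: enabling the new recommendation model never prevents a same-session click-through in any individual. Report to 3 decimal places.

p₁ = P(outcome | exposed) = 272/593 = 0.45868
p₀ = P(outcome | unexposed) = 143/1054 = 0.13567
Under exogeneity and monotonicity, PN = (p₁ − p₀)/p₁.
PN = (0.45868 − 0.13567) / 0.45868 ≈ 0.7042

PN ≈ 0.704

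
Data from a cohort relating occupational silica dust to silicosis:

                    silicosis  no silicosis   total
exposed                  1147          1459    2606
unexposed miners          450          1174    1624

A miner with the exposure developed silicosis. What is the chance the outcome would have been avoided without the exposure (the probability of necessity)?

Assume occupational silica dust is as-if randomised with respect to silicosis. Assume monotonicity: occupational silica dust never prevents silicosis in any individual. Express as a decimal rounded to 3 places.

p₁ = P(outcome | exposed) = 1147/2606 = 0.44014
p₀ = P(outcome | unexposed) = 450/1624 = 0.27709
Under exogeneity and monotonicity, PN = (p₁ − p₀) / p₁.
PN = (0.44014 − 0.27709) / 0.44014 = 0.16304 / 0.44014 ≈ 0.3704

PN ≈ 0.370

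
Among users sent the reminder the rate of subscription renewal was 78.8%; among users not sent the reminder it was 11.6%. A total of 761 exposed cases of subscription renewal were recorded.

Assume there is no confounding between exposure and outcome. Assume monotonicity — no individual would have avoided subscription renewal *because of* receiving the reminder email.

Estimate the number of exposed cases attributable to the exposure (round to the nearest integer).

about 649 cases

p₁ = 0.788, p₀ = 0.116.
PN = (p₁ − p₀)/p₁ = (0.788 − 0.116) / 0.788 ≈ 0.85279.
Attributable cases ≈ PN × (exposed cases) = 0.85279 × 761 ≈ 648.97.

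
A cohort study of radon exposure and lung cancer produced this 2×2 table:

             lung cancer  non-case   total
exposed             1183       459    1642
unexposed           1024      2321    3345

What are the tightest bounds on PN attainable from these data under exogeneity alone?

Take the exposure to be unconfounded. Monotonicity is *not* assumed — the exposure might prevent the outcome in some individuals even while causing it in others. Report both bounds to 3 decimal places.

p₁ = P(outcome | exposed) = 1183/1642 = 0.72046
p₀ = P(outcome | unexposed) = 1024/3345 = 0.30613
Under exogeneity alone the bounds on PN are max{0,(p₁−p₀)/p₁} ≤ PN ≤ min{1,(1−p₀)/p₁}.
  lower = (p₁ − p₀)/p₁ = 0.41433 / 0.72046 ≈ 0.5751
  upper = min{1, (1 − p₀)/p₁} = 0.69387 / 0.72046 ≈ 0.9631

0.575 ≤ PN ≤ 0.963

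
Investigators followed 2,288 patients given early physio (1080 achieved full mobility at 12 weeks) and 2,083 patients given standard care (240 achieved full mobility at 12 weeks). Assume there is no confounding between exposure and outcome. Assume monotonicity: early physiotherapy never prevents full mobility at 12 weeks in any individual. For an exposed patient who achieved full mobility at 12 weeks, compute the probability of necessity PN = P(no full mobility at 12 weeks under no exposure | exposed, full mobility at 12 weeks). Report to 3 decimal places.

PN ≈ 0.756

p₁ = P(outcome | exposed) = 1080/2288 = 0.47203
p₀ = P(outcome | unexposed) = 240/2083 = 0.11522
Under exogeneity and monotonicity, PN = (p₁ − p₀) / p₁.
PN = (0.47203 − 0.11522) / 0.47203 = 0.35681 / 0.47203 ≈ 0.7559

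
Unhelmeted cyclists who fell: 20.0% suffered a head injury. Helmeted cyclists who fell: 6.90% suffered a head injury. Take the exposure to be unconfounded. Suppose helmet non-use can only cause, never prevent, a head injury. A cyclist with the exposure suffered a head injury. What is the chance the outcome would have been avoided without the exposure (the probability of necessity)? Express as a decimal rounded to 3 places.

p₁ = 0.2, p₀ = 0.069.
Under exogeneity and monotonicity, PN = (p₁ − p₀) / p₁.
PN = (0.2 − 0.069) / 0.2 = 0.131 / 0.2 ≈ 0.6550

PN ≈ 0.655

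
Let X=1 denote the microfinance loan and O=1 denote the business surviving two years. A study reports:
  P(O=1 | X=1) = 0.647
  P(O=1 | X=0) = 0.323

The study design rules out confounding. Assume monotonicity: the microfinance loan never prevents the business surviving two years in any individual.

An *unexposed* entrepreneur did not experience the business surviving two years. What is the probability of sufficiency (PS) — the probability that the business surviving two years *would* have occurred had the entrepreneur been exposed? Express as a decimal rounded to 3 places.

Let p₁ = 0.647, p₀ = 0.323.
Under exogeneity and monotonicity, PS = (p₁ − p₀) / (1 − p₀).
PS = (0.647 − 0.323) / (1 − 0.323) = 0.324 / 0.677 ≈ 0.4786

PS ≈ 0.479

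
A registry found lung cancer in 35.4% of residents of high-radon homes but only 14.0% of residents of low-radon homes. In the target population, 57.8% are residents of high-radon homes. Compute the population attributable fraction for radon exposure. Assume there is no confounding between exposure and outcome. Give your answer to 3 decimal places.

PAF ≈ 0.469

p₁ = 0.354, p₀ = 0.14.
Overall risk P(Y=1) = π·p₁ + (1−π)·p₀ = 0.578×0.354 + 0.422×0.14 = 0.26369.
Under exogeneity, PAF = [P(Y=1) − p₀] / P(Y=1).
PAF = (0.26369 − 0.14) / 0.26369 ≈ 0.4691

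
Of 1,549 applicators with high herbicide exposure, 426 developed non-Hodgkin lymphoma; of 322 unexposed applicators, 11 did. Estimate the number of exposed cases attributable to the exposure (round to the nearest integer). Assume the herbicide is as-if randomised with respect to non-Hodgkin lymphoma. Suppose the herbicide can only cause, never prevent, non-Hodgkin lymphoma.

p₁ = P(outcome | exposed) = 426/1549 = 0.27502
p₀ = P(outcome | unexposed) = 11/322 = 0.034161
PN = (p₁ − p₀)/p₁ = (0.27502 − 0.034161) / 0.27502 ≈ 0.87578.
Attributable cases ≈ PN × (exposed cases) = 0.87578 × 426 ≈ 373.08.

about 373 cases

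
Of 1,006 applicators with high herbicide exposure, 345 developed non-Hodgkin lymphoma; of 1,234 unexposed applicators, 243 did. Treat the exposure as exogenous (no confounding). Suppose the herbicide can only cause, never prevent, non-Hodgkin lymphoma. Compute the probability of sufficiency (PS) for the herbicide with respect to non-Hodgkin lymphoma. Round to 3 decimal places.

PS ≈ 0.182

p₁ = P(outcome | exposed) = 345/1006 = 0.34294
p₀ = P(outcome | unexposed) = 243/1234 = 0.19692
Under exogeneity and monotonicity, PS = (p₁ − p₀) / (1 − p₀).
PS = (0.34294 − 0.19692) / (1 − 0.19692) = 0.14602 / 0.80308 ≈ 0.1818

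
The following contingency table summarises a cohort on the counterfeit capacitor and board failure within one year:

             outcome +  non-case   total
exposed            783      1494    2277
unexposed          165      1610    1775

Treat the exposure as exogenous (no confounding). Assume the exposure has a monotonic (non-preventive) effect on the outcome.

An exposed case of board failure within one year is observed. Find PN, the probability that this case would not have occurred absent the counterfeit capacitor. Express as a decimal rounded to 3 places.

PN ≈ 0.730

p₁ = P(outcome | exposed) = 783/2277 = 0.34387
p₀ = P(outcome | unexposed) = 165/1775 = 0.092958
Under exogeneity and monotonicity, PN = (p₁ − p₀)/p₁.
PN = (0.34387 − 0.092958) / 0.34387 ≈ 0.7297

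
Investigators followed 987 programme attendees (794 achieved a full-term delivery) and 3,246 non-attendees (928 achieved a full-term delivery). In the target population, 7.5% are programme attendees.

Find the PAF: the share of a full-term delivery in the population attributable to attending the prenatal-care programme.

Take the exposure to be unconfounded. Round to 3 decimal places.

PAF ≈ 0.120

p₁ = P(outcome | exposed) = 794/987 = 0.80446
p₀ = P(outcome | unexposed) = 928/3246 = 0.28589
Overall risk P(Y=1) = π·p₁ + (1−π)·p₀ = 0.075×0.80446 + 0.925×0.28589 = 0.32478.
Under exogeneity, PAF = [P(Y=1) − p₀] / P(Y=1).
PAF = (0.32478 − 0.28589) / 0.32478 ≈ 0.1197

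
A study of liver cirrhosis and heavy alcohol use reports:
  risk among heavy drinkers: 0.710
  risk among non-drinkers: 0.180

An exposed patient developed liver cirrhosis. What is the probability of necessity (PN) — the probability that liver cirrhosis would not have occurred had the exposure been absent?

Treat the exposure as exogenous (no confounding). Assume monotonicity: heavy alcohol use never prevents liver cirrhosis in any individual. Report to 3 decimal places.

Let p₁ = 0.71, p₀ = 0.18.
Under exogeneity and monotonicity, PN = (p₁ − p₀) / p₁.
PN = (0.71 − 0.18) / 0.71 = 0.53 / 0.71 ≈ 0.7465

PN ≈ 0.746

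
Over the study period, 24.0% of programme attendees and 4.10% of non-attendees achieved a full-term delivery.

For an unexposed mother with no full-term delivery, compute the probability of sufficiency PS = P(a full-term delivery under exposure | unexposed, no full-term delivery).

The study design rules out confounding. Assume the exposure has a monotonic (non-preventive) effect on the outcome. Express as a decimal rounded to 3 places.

PS ≈ 0.208

p₁ = 0.24, p₀ = 0.041.
Under exogeneity and monotonicity, PS = (p₁ − p₀) / (1 − p₀).
PS = (0.24 − 0.041) / (1 − 0.041) = 0.199 / 0.959 ≈ 0.2075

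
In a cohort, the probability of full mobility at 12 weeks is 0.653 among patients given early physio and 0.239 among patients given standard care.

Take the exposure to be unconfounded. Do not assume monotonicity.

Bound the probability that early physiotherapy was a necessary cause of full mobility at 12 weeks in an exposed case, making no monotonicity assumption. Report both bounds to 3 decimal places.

Let p₁ = 0.653, p₀ = 0.239.
Under exogeneity alone the bounds on PN are max{0,(p₁−p₀)/p₁} ≤ PN ≤ min{1,(1−p₀)/p₁}.
  lower = (p₁ − p₀)/p₁ = 0.414 / 0.653 ≈ 0.6340
  upper = min{1, (1 − p₀)/p₁} = 0.761 / 0.653 ≈ 1.1654 → capped at 1

0.634 ≤ PN ≤ 1.000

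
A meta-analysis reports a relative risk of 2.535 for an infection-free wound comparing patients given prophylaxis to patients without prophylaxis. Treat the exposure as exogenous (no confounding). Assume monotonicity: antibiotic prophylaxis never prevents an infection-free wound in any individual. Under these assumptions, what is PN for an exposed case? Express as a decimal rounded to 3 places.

Under exogeneity and monotonicity, PN = (RR − 1) / RR = 1 − 1/RR.
PN = (2.535 − 1) / 2.535 = 1.535 / 2.535 ≈ 0.6055

PN ≈ 0.606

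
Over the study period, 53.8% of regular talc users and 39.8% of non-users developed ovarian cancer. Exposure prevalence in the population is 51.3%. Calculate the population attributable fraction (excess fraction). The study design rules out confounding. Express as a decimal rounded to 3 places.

PAF ≈ 0.153

p₁ = 0.538, p₀ = 0.398.
Overall risk P(Y=1) = π·p₁ + (1−π)·p₀ = 0.513×0.538 + 0.487×0.398 = 0.46982.
Under exogeneity, PAF = [P(Y=1) − p₀] / P(Y=1).
PAF = (0.46982 − 0.398) / 0.46982 ≈ 0.1529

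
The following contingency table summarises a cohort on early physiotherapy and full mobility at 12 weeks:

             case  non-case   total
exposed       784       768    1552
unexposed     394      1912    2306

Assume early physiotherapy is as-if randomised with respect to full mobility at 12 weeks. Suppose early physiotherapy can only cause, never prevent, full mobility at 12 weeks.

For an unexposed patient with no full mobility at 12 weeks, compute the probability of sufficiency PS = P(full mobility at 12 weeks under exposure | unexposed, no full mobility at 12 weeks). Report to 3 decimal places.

PS ≈ 0.403

p₁ = P(outcome | exposed) = 784/1552 = 0.50515
p₀ = P(outcome | unexposed) = 394/2306 = 0.17086
Under exogeneity and monotonicity, PS = (p₁ − p₀) / (1 − p₀).
PS = (0.50515 − 0.17086) / (1 − 0.17086) = 0.3343 / 0.82914 ≈ 0.4032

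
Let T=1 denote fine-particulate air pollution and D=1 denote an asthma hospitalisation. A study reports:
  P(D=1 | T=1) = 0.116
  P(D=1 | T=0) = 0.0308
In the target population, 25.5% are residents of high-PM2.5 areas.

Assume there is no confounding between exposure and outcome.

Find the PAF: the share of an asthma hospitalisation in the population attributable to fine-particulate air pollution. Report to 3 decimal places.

PAF ≈ 0.414

Let p₁ = 0.116, p₀ = 0.0308.
Overall risk P(Y=1) = π·p₁ + (1−π)·p₀ = 0.255×0.116 + 0.745×0.0308 = 0.052526.
Under exogeneity, PAF = [P(Y=1) − p₀] / P(Y=1).
PAF = (0.052526 − 0.0308) / 0.052526 ≈ 0.4136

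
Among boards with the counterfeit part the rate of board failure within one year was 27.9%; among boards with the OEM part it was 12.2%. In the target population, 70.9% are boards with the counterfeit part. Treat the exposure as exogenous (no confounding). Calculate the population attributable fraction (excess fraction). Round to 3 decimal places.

p₁ = 0.279, p₀ = 0.122.
Overall risk P(Y=1) = π·p₁ + (1−π)·p₀ = 0.709×0.279 + 0.291×0.122 = 0.23331.
Under exogeneity, PAF = [P(Y=1) − p₀] / P(Y=1).
PAF = (0.23331 − 0.122) / 0.23331 ≈ 0.4771

PAF ≈ 0.477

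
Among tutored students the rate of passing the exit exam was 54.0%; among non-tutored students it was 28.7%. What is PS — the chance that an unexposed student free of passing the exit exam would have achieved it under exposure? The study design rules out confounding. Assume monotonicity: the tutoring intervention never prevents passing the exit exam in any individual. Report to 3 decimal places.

PS ≈ 0.355

p₁ = 0.54, p₀ = 0.287.
Under exogeneity and monotonicity, PS = (p₁ − p₀) / (1 − p₀).
PS = (0.54 − 0.287) / (1 − 0.287) = 0.253 / 0.713 ≈ 0.3548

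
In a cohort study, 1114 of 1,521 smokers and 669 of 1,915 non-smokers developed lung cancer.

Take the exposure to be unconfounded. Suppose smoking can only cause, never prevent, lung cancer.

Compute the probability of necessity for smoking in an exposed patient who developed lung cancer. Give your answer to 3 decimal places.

PN ≈ 0.523

p₁ = P(outcome | exposed) = 1114/1521 = 0.73241
p₀ = P(outcome | unexposed) = 669/1915 = 0.34935
Under exogeneity and monotonicity, PN = (p₁ − p₀) / p₁.
PN = (0.73241 − 0.34935) / 0.73241 = 0.38307 / 0.73241 ≈ 0.5230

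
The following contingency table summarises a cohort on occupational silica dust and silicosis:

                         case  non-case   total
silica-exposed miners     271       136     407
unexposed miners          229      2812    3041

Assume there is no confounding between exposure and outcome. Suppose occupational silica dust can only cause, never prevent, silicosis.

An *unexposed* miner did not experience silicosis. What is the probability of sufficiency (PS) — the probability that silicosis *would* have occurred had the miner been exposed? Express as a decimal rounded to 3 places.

PS ≈ 0.639

p₁ = P(outcome | exposed) = 271/407 = 0.66585
p₀ = P(outcome | unexposed) = 229/3041 = 0.075304
Under exogeneity and monotonicity, PS = (p₁ − p₀) / (1 − p₀).
PS = (0.66585 − 0.075304) / (1 − 0.075304) = 0.59054 / 0.9247 ≈ 0.6386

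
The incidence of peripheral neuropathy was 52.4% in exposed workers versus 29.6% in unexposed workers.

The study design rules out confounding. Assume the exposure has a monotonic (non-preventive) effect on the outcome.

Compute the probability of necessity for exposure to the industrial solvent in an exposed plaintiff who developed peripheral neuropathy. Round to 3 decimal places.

PN ≈ 0.435

p₁ = 0.524, p₀ = 0.296.
Under exogeneity and monotonicity, PN = (p₁ − p₀) / p₁.
PN = (0.524 − 0.296) / 0.524 = 0.228 / 0.524 ≈ 0.4351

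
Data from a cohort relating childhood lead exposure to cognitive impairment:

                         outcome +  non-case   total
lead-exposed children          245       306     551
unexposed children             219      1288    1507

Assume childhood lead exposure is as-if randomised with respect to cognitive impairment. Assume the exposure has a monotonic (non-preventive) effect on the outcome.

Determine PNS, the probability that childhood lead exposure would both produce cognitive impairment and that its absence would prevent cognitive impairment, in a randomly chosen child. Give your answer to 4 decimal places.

PNS ≈ 0.2993

p₁ = P(outcome | exposed) = 245/551 = 0.44465
p₀ = P(outcome | unexposed) = 219/1507 = 0.14532
Under exogeneity and monotonicity, PNS = p₁ − p₀.
PNS = 0.44465 − 0.14532 = 0.29932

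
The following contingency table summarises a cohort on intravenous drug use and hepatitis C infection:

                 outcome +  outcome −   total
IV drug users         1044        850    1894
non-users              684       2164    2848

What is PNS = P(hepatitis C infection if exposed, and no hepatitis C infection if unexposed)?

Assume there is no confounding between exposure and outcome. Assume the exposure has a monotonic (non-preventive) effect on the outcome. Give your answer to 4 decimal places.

p₁ = P(outcome | exposed) = 1044/1894 = 0.55121
p₀ = P(outcome | unexposed) = 684/2848 = 0.24017
Under exogeneity and monotonicity, PNS = p₁ − p₀.
PNS = 0.55121 − 0.24017 = 0.31105

PNS ≈ 0.3110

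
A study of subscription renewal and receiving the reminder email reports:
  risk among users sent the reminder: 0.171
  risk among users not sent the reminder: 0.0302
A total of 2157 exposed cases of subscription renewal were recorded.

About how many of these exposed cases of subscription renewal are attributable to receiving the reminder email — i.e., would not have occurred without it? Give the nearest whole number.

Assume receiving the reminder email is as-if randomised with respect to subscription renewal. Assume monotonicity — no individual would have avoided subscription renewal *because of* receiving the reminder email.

Let p₁ = 0.171, p₀ = 0.0302.
PN = (p₁ − p₀)/p₁ = (0.171 − 0.0302) / 0.171 ≈ 0.82339.
Attributable cases ≈ PN × (exposed cases) = 0.82339 × 2157 ≈ 1776.06.

about 1776 cases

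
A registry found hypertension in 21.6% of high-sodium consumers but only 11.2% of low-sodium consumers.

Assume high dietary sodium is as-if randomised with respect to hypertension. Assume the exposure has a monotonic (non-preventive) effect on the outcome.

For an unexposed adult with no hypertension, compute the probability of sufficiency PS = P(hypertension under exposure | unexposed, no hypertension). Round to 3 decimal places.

p₁ = 0.216, p₀ = 0.112.
Under exogeneity and monotonicity, PS = (p₁ − p₀) / (1 − p₀).
PS = (0.216 − 0.112) / (1 − 0.112) = 0.104 / 0.888 ≈ 0.1171

PS ≈ 0.117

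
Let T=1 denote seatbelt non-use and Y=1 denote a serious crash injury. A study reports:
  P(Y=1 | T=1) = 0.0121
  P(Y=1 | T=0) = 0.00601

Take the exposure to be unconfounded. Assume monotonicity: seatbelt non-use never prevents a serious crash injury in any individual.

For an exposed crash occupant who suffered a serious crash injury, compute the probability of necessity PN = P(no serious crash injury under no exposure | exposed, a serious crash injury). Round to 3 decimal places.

PN ≈ 0.503

Let p₁ = 0.0121, p₀ = 0.00601.
Under exogeneity and monotonicity, PN = (p₁ − p₀) / p₁.
PN = (0.0121 − 0.00601) / 0.0121 = 0.00609 / 0.0121 ≈ 0.5033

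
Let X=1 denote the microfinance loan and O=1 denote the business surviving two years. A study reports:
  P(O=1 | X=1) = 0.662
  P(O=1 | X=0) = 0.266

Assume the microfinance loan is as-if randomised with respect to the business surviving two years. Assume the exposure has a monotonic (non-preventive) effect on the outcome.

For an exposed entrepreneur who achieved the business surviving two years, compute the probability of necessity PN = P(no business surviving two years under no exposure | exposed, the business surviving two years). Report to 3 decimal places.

Let p₁ = 0.662, p₀ = 0.266.
Under exogeneity and monotonicity, PN = (p₁ − p₀) / p₁.
PN = (0.662 − 0.266) / 0.662 = 0.396 / 0.662 ≈ 0.5982

PN ≈ 0.598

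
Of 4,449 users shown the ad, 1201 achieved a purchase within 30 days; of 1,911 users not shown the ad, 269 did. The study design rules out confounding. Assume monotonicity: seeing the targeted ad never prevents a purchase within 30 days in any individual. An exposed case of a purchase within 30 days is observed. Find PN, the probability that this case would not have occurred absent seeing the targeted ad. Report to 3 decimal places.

p₁ = P(outcome | exposed) = 1201/4449 = 0.26995
p₀ = P(outcome | unexposed) = 269/1911 = 0.14076
Under exogeneity and monotonicity, PN = (p₁ − p₀) / p₁.
PN = (0.26995 − 0.14076) / 0.26995 = 0.12918 / 0.26995 ≈ 0.4786

PN ≈ 0.479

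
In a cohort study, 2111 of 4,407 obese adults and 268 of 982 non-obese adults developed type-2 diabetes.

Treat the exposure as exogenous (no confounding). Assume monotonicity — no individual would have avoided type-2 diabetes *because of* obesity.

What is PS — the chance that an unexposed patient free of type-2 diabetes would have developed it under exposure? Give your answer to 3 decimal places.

p₁ = P(outcome | exposed) = 2111/4407 = 0.47901
p₀ = P(outcome | unexposed) = 268/982 = 0.27291
Under exogeneity and monotonicity, PS = (p₁ − p₀) / (1 − p₀).
PS = (0.47901 − 0.27291) / (1 − 0.27291) = 0.2061 / 0.72709 ≈ 0.2835

PS ≈ 0.283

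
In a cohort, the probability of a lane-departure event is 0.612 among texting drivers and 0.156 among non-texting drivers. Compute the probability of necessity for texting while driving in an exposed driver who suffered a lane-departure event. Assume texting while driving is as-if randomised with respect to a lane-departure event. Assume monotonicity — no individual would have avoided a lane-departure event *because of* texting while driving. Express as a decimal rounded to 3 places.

PN ≈ 0.745

Let p₁ = 0.612, p₀ = 0.156.
Under exogeneity and monotonicity, PN = (p₁ − p₀) / p₁.
PN = (0.612 − 0.156) / 0.612 = 0.456 / 0.612 ≈ 0.7451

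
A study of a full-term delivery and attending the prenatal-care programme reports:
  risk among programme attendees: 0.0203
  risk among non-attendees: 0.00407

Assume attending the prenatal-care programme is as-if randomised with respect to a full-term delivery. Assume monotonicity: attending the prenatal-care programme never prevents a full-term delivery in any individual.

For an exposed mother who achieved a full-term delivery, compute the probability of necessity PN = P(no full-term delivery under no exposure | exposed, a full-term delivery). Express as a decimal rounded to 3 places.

Let p₁ = 0.0203, p₀ = 0.00407.
Under exogeneity and monotonicity, PN = (p₁ − p₀) / p₁.
PN = (0.0203 − 0.00407) / 0.0203 = 0.01623 / 0.0203 ≈ 0.7995

PN ≈ 0.800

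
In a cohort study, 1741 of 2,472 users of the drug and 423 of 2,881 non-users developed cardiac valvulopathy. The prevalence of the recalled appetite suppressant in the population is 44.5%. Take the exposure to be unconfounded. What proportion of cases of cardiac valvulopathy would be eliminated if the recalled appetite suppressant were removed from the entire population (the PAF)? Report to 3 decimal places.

PAF ≈ 0.628

p₁ = P(outcome | exposed) = 1741/2472 = 0.70429
p₀ = P(outcome | unexposed) = 423/2881 = 0.14682
Overall risk P(Y=1) = π·p₁ + (1−π)·p₀ = 0.445×0.70429 + 0.555×0.14682 = 0.3949.
Under exogeneity, PAF = [P(Y=1) − p₀] / P(Y=1).
PAF = (0.3949 − 0.14682) / 0.3949 ≈ 0.6282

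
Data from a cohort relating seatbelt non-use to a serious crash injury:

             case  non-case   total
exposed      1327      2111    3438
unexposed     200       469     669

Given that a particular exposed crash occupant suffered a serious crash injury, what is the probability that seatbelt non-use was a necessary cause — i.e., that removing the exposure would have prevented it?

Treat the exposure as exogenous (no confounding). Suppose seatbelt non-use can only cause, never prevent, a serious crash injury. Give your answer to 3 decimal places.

PN ≈ 0.225

p₁ = P(outcome | exposed) = 1327/3438 = 0.38598
p₀ = P(outcome | unexposed) = 200/669 = 0.29895
Under exogeneity and monotonicity, PN = (p₁ − p₀)/p₁.
PN = (0.38598 − 0.29895) / 0.38598 ≈ 0.2255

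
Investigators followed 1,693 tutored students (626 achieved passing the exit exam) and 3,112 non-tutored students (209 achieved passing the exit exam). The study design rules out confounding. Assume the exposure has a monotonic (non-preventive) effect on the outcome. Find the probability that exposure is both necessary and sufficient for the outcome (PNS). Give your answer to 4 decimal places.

PNS ≈ 0.3026

p₁ = P(outcome | exposed) = 626/1693 = 0.36976
p₀ = P(outcome | unexposed) = 209/3112 = 0.067159
Under exogeneity and monotonicity, PNS = p₁ − p₀.
PNS = 0.36976 − 0.067159 = 0.3026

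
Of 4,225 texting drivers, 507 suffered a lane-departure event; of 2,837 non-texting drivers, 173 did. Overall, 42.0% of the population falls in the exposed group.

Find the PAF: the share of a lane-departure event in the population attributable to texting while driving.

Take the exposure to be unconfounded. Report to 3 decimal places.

PAF ≈ 0.289

p₁ = P(outcome | exposed) = 507/4225 = 0.12
p₀ = P(outcome | unexposed) = 173/2837 = 0.06098
Overall risk P(Y=1) = π·p₁ + (1−π)·p₀ = 0.42×0.12 + 0.58×0.06098 = 0.085768.
Under exogeneity, PAF = [P(Y=1) − p₀] / P(Y=1).
PAF = (0.085768 − 0.06098) / 0.085768 ≈ 0.2890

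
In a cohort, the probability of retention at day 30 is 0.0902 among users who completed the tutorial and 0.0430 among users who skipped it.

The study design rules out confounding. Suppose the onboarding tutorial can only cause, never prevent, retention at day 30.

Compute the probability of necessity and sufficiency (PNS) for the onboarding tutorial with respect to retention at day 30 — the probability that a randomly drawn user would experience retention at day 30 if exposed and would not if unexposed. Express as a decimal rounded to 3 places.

Let p₁ = 0.0902, p₀ = 0.043.
Under exogeneity and monotonicity, PNS = p₁ − p₀.
PNS = 0.0902 − 0.043 = 0.0472

PNS ≈ 0.047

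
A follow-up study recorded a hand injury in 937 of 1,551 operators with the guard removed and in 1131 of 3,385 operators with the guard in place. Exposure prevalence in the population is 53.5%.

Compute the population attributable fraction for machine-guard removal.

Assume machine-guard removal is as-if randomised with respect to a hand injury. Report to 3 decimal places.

PAF ≈ 0.302

p₁ = P(outcome | exposed) = 937/1551 = 0.60413
p₀ = P(outcome | unexposed) = 1131/3385 = 0.33412
Overall risk P(Y=1) = π·p₁ + (1−π)·p₀ = 0.535×0.60413 + 0.465×0.33412 = 0.47857.
Under exogeneity, PAF = [P(Y=1) − p₀] / P(Y=1).
PAF = (0.47857 − 0.33412) / 0.47857 ≈ 0.3018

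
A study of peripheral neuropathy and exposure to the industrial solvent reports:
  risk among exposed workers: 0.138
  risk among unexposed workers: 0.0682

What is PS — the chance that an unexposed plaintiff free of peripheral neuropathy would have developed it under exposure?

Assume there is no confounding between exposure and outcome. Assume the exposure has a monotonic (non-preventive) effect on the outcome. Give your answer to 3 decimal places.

PS ≈ 0.075

Let p₁ = 0.138, p₀ = 0.0682.
Under exogeneity and monotonicity, PS = (p₁ − p₀) / (1 − p₀).
PS = (0.138 − 0.0682) / (1 − 0.0682) = 0.0698 / 0.9318 ≈ 0.0749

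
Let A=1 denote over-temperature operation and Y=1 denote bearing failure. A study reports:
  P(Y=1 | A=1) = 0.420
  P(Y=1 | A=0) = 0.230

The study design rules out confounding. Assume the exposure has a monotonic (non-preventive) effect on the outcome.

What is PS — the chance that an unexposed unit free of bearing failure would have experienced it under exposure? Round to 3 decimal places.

PS ≈ 0.247

Let p₁ = 0.42, p₀ = 0.23.
Under exogeneity and monotonicity, PS = (p₁ − p₀) / (1 − p₀).
PS = (0.42 − 0.23) / (1 − 0.23) = 0.19 / 0.77 ≈ 0.2468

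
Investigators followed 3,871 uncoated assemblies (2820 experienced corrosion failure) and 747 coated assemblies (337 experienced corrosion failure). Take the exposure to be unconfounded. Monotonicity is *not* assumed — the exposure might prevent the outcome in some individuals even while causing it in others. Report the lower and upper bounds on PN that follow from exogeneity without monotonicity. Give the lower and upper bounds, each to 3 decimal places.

p₁ = P(outcome | exposed) = 2820/3871 = 0.72849
p₀ = P(outcome | unexposed) = 337/747 = 0.45114
Under exogeneity alone the bounds on PN are max{0,(p₁−p₀)/p₁} ≤ PN ≤ min{1,(1−p₀)/p₁}.
  lower = (p₁ − p₀)/p₁ = 0.27736 / 0.72849 ≈ 0.3807
  upper = min{1, (1 − p₀)/p₁} = 0.54886 / 0.72849 ≈ 0.7534

0.381 ≤ PN ≤ 0.753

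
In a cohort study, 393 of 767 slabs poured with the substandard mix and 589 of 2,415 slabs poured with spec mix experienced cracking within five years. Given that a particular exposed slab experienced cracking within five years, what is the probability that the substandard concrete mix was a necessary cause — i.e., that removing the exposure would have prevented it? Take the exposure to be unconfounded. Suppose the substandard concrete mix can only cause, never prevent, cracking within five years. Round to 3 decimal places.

PN ≈ 0.524

p₁ = P(outcome | exposed) = 393/767 = 0.51239
p₀ = P(outcome | unexposed) = 589/2415 = 0.24389
Under exogeneity and monotonicity, PN = (p₁ − p₀) / p₁.
PN = (0.51239 − 0.24389) / 0.51239 = 0.26849 / 0.51239 ≈ 0.5240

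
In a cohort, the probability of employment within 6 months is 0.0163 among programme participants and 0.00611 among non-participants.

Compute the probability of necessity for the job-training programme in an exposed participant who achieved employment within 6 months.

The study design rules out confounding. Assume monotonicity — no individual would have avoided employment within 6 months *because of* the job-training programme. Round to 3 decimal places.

PN ≈ 0.625

Let p₁ = 0.0163, p₀ = 0.00611.
Under exogeneity and monotonicity, PN = (p₁ − p₀) / p₁.
PN = (0.0163 − 0.00611) / 0.0163 = 0.01019 / 0.0163 ≈ 0.6252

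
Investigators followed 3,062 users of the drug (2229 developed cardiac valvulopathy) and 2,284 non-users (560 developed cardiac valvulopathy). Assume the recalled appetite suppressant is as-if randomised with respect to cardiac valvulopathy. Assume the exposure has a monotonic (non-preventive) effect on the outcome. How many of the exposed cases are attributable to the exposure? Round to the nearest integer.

about 1478 cases

p₁ = P(outcome | exposed) = 2229/3062 = 0.72796
p₀ = P(outcome | unexposed) = 560/2284 = 0.24518
PN = (p₁ − p₀)/p₁ = (0.72796 − 0.24518) / 0.72796 ≈ 0.66319.
Attributable cases ≈ PN × (exposed cases) = 0.66319 × 2229 ≈ 1478.25.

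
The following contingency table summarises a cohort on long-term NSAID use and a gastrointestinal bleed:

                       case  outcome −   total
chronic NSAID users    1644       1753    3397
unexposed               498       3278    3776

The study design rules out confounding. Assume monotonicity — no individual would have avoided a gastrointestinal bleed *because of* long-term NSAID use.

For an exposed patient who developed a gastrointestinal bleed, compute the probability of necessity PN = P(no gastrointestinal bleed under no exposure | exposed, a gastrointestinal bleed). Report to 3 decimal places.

PN ≈ 0.727

p₁ = P(outcome | exposed) = 1644/3397 = 0.48396
p₀ = P(outcome | unexposed) = 498/3776 = 0.13189
Under exogeneity and monotonicity, PN = (p₁ − p₀)/p₁.
PN = (0.48396 − 0.13189) / 0.48396 ≈ 0.7275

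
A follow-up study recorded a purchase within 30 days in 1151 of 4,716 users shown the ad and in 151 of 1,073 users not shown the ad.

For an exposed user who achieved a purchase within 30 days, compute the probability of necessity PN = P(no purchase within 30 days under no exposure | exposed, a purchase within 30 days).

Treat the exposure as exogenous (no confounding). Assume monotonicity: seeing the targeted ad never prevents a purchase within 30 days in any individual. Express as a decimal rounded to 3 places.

PN ≈ 0.423

p₁ = P(outcome | exposed) = 1151/4716 = 0.24406
p₀ = P(outcome | unexposed) = 151/1073 = 0.14073
Under exogeneity and monotonicity, PN = (p₁ − p₀) / p₁.
PN = (0.24406 − 0.14073) / 0.24406 = 0.10334 / 0.24406 ≈ 0.4234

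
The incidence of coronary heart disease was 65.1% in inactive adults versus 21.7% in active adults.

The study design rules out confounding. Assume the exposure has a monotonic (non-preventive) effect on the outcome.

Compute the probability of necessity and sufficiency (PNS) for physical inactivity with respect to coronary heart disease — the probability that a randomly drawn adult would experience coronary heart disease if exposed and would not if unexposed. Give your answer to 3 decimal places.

PNS ≈ 0.434

p₁ = 0.651, p₀ = 0.217.
Under exogeneity and monotonicity, PNS = p₁ − p₀.
PNS = 0.651 − 0.217 = 0.434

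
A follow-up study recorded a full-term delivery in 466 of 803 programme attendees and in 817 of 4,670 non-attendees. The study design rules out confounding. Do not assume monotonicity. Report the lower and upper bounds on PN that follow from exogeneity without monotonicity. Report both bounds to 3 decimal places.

p₁ = P(outcome | exposed) = 466/803 = 0.58032
p₀ = P(outcome | unexposed) = 817/4670 = 0.17495
Under exogeneity alone the bounds on PN are max{0,(p₁−p₀)/p₁} ≤ PN ≤ min{1,(1−p₀)/p₁}.
  lower = (p₁ − p₀)/p₁ = 0.40538 / 0.58032 ≈ 0.6985
  upper = min{1, (1 − p₀)/p₁} = 0.82505 / 0.58032 ≈ 1.4217 → capped at 1

0.699 ≤ PN ≤ 1.000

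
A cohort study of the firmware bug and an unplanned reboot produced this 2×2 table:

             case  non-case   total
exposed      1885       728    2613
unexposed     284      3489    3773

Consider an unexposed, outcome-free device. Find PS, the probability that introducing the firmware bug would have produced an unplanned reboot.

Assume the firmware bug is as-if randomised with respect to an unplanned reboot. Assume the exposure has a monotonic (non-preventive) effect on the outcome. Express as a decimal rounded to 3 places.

p₁ = P(outcome | exposed) = 1885/2613 = 0.72139
p₀ = P(outcome | unexposed) = 284/3773 = 0.075272
Under exogeneity and monotonicity, PS = (p₁ − p₀)/(1 − p₀).
PS = (0.72139 − 0.075272) / 0.92473 ≈ 0.6987

PS ≈ 0.699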